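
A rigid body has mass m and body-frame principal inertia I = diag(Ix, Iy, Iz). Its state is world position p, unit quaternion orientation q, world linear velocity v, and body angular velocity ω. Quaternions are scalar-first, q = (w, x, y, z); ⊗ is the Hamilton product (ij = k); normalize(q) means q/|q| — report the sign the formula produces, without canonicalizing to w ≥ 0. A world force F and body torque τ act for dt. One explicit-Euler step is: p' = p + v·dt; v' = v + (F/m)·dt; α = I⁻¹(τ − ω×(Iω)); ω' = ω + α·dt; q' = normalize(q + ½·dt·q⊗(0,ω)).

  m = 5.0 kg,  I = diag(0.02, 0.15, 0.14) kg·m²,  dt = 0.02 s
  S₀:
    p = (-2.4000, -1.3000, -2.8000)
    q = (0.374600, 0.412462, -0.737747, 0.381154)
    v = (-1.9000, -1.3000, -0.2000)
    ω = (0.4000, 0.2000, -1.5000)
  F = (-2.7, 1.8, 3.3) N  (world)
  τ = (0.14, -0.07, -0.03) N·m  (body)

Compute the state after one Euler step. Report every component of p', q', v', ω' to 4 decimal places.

p' = (-2.4380, -1.3260, -2.8040)
q' = (0.3801, 0.4242, -0.7292, 0.3793)
v' = (-1.9108, -1.2928, -0.1868)
ω' = (0.5370, 0.1811, -1.5058)

gyro term ω×Iω = (0.0030, 0.0720, 0.0104)
(τ − ω×Iω)/I = (6.8500, -0.9467, -0.2886)
ω' = ω + α·dt = (0.5370, 0.1811, -1.5058)
Hamilton product q⊗(0,ω) = (0.5542956, 1.1802297, 0.8460746, -0.1843088)
q + ½dt·q⊗(0,ω), renormalized = (0.3801, 0.4242, -0.7292, 0.3793)
linear accel F/m = (-0.5400, 0.3600, 0.6600)
p' = p + v·dt = (-2.4380, -1.3260, -2.8040)
new velocity v' = (-1.9108, -1.2928, -0.1868)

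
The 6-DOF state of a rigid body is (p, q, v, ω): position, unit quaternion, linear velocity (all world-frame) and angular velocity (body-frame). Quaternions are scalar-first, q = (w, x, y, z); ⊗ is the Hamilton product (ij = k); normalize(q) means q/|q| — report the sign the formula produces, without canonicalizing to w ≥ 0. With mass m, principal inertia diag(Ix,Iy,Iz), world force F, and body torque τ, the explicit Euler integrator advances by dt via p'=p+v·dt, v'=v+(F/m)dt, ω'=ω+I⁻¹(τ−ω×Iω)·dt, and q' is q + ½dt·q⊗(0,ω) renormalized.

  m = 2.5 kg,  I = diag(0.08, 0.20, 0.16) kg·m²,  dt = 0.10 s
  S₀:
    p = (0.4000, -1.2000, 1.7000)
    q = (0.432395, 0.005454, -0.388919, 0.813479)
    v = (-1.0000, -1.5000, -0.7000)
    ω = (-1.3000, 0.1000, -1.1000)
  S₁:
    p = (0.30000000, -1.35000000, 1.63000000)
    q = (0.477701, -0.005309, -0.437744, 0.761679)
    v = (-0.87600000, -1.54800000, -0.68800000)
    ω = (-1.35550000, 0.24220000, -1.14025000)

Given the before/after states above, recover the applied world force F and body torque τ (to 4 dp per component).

F = (3.1000, -1.2000, 0.3000)
τ = (-0.0400, 0.1700, -0.0800)

Δv = v₁−v₀ = (0.12400000, -0.04800000, 0.01200000)
applied force F = (3.1000, -1.2000, 0.3000)
Δω = ω₁−ω₀ = (-0.05550000, 0.14220000, -0.04025000)
ω₀×(Iω₀) = (0.0044, -0.1144, -0.0156)
applied torque τ = (-0.0400, 0.1700, -0.0800)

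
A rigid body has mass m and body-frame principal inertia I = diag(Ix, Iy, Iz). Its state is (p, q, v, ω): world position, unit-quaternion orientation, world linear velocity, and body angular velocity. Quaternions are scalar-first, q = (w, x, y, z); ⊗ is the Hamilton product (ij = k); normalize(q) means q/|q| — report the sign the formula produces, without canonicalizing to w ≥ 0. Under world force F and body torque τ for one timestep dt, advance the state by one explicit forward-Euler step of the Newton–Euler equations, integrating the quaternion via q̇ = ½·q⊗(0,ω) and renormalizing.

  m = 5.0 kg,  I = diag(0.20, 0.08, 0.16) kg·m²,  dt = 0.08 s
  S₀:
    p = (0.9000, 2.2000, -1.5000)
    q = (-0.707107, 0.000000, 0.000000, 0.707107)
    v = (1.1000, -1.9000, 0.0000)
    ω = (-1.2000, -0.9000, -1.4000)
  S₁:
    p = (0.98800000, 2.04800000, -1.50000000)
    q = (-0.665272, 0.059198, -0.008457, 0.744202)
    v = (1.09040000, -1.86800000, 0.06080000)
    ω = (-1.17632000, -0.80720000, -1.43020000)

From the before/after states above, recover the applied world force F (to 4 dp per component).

v₁ − v₀ = (-0.00960000, 0.03200000, 0.06080000)
m·(v₁−v₀)/dt = (-0.6000, 2.0000, 3.8000)

F = (-0.6000, 2.0000, 3.8000)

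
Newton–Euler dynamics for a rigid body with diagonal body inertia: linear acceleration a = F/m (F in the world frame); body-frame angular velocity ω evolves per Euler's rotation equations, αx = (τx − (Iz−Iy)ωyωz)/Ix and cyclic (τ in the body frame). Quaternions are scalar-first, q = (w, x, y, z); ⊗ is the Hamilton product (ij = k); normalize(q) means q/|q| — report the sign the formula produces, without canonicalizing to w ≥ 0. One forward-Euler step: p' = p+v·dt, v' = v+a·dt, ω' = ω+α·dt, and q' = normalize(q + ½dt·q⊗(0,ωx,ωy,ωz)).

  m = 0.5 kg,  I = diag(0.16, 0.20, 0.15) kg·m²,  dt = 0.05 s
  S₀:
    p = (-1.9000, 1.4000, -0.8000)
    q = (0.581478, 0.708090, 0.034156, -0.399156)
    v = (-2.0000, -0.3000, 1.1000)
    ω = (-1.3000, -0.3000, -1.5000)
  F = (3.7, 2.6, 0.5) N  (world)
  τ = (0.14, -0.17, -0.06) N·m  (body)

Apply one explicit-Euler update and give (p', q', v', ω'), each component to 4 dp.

p' = (-2.0000, 1.3850, -0.7450)
q' = (0.5890, 0.6841, 0.0692, -0.4246)
v' = (-1.6300, -0.0400, 1.1500)
ω' = (-1.2492, -0.3474, -1.5252)

new position p' = (-2.0000, 1.3850, -0.7450)
new velocity v' = (-1.6300, -0.0400, 1.1500)
α = I⁻¹(τ − ω×Iω) = (1.0156, -0.9475, -0.5040)
ω + α·dt = (-1.2492, -0.3474, -1.5252)
q⊗(0,ω) = (0.3320298, -0.9269022, 1.4065944, -1.0402412)
q' = normalize(q + ½dt·q⊗(0,ω)) = (0.5890, 0.6841, 0.0692, -0.4246)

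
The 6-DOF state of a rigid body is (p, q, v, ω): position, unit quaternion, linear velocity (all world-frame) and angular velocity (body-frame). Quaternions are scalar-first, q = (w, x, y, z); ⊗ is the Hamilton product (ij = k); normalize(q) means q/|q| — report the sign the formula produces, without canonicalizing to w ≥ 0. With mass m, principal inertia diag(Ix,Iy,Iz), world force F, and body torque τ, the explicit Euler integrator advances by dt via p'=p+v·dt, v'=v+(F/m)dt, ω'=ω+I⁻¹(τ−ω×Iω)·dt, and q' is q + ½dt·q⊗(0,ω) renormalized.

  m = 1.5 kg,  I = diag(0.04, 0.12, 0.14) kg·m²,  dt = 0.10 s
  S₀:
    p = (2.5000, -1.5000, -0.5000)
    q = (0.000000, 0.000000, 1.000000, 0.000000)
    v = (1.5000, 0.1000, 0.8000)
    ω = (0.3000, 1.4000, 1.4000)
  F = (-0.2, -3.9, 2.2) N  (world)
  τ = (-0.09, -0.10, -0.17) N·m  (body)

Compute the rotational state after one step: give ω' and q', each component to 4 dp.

ω' = (-0.0230, 1.3517, 1.2546)
q' = (-0.0697, 0.0697, 0.9950, -0.0149)

α = I⁻¹(τ − ω×Iω) = (-3.2300, -0.4833, -1.4543)
ω' = ω + α·dt = (-0.0230, 1.3517, 1.2546)
2q̇ = q⊗(0,ω) = (-1.4000000, 1.4000000, 0.0000000, -0.3000000)
updated quaternion q' = (-0.0697, 0.0697, 0.9950, -0.0149)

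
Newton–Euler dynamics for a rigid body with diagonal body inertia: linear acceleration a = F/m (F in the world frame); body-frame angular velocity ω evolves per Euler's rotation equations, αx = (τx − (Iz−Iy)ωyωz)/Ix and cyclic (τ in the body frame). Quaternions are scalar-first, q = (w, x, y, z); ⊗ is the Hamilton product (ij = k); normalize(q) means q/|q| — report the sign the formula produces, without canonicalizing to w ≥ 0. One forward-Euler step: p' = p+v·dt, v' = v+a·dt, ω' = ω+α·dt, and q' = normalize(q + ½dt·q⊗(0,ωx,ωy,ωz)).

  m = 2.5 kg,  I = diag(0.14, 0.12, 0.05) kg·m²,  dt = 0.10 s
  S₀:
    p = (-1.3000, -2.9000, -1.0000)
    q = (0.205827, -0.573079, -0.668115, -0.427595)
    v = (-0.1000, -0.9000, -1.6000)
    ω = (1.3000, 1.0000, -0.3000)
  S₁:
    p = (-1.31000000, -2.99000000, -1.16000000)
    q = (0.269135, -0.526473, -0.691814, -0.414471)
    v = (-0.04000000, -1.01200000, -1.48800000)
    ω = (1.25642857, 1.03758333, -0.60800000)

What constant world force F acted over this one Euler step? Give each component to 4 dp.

F = (1.5000, -2.8000, 2.8000)

v₁ − v₀ = (0.06000000, -0.11200000, 0.11200000)
applied force F = (1.5000, -2.8000, 2.8000)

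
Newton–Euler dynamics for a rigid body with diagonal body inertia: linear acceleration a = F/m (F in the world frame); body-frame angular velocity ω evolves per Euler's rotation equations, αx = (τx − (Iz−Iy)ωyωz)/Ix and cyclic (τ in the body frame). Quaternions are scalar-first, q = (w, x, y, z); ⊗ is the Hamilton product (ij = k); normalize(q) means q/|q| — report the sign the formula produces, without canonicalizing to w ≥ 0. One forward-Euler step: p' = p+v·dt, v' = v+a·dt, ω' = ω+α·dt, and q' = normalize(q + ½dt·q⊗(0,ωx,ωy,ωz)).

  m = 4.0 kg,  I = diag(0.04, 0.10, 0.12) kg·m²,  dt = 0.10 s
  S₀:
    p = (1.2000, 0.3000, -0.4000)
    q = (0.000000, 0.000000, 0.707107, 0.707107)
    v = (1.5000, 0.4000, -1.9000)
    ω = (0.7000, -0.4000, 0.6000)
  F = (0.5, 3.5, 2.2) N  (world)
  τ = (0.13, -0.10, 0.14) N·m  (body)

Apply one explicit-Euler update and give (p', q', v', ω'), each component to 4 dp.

p' = (1.3500, 0.3400, -0.5900)
q' = (-0.0071, 0.0353, 0.7309, 0.6815)
v' = (1.5125, 0.4875, -1.8450)
ω' = (1.0370, -0.4664, 0.7307)

a = F/m = (0.1250, 0.8750, 0.5500)
p' = p + v·dt = (1.3500, 0.3400, -0.5900)
v' = v + a·dt = (1.5125, 0.4875, -1.8450)
gyro term ω×Iω = (-0.0048, -0.0336, -0.0168)
(τ − ω×Iω)/I = (3.3700, -0.6640, 1.3067)
new body rate ω' = (1.0370, -0.4664, 0.7307)
Hamilton product q⊗(0,ω) = (-0.1414214, 0.7071070, 0.4949749, -0.4949749)
q + ½dt·q⊗(0,ω), renormalized = (-0.0071, 0.0353, 0.7309, 0.6815)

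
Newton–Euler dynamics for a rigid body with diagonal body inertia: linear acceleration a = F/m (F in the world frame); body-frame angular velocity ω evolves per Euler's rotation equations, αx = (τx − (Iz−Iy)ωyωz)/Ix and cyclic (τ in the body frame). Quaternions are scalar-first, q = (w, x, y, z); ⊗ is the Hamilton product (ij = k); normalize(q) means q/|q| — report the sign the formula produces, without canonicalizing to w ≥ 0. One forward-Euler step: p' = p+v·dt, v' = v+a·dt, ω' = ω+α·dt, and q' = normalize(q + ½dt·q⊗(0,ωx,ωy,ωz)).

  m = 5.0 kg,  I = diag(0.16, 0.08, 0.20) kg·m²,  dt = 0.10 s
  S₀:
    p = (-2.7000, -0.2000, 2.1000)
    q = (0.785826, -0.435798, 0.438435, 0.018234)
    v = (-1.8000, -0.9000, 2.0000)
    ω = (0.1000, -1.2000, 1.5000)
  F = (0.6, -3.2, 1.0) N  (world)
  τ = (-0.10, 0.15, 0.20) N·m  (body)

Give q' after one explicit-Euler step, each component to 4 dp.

2q̇ = q⊗(0,ω) = (0.5423508, 0.7581159, -0.2874708, 1.6578531)
updated quaternion q' = (0.8092, -0.3961, 0.4221, 0.1007)

q' = (0.8092, -0.3961, 0.4221, 0.1007)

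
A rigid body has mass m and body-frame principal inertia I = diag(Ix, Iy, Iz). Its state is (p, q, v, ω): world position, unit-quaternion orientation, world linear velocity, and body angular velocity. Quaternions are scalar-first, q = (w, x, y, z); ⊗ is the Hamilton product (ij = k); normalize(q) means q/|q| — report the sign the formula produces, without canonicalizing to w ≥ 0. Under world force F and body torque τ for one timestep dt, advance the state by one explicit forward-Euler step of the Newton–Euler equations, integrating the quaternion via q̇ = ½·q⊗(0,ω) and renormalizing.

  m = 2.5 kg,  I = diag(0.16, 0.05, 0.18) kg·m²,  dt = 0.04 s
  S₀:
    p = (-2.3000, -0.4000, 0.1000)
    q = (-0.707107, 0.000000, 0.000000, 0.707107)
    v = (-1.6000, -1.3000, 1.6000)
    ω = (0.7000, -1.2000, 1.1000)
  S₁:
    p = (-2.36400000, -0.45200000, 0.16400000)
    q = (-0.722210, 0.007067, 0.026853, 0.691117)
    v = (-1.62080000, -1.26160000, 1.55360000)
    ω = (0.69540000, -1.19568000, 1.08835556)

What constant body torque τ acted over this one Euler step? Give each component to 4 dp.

ω₁ − ω₀ = (-0.00460000, 0.00432000, -0.01164444)
ω₀×(Iω₀) = (-0.1716, -0.0154, 0.0924)
I·α + gyro = (-0.1900, -0.0100, 0.0400)

τ = (-0.1900, -0.0100, 0.0400)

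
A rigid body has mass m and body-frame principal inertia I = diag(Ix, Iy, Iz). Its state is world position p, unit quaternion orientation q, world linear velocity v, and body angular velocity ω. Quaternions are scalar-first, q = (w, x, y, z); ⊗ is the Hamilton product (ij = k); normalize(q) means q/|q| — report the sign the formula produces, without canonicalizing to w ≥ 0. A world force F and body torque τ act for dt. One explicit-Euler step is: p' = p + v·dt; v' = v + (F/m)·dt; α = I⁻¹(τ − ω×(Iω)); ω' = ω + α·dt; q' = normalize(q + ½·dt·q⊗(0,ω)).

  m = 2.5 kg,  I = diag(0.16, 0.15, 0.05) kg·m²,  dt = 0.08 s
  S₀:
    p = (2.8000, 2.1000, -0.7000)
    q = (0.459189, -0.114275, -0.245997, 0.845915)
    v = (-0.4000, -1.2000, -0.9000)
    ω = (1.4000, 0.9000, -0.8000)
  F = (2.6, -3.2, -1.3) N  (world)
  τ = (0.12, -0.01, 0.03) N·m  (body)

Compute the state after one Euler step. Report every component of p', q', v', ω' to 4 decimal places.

p' = (2.7680, 2.0040, -0.7720)
q' = (0.5002, -0.1108, -0.1852, 0.8386)
v' = (-0.3168, -1.3024, -0.9416)
ω' = (1.4240, 0.9604, -0.7318)

linear accel F/m = (1.0400, -1.2800, -0.5200)
p + v·dt = (2.7680, 2.0040, -0.7720)
v' = v + a·dt = (-0.3168, -1.3024, -0.9416)
ω×(Iω) gyroscopic = (0.0720, -0.1232, -0.0126)
angular accel α = (0.3000, 0.7547, 0.8520)
ω + α·dt = (1.4240, 0.9604, -0.7318)
q⊗(0,ω) = (1.0581143, 0.0783387, 1.5061311, -0.1258029)
updated quaternion q' = (0.5002, -0.1108, -0.1852, 0.8386)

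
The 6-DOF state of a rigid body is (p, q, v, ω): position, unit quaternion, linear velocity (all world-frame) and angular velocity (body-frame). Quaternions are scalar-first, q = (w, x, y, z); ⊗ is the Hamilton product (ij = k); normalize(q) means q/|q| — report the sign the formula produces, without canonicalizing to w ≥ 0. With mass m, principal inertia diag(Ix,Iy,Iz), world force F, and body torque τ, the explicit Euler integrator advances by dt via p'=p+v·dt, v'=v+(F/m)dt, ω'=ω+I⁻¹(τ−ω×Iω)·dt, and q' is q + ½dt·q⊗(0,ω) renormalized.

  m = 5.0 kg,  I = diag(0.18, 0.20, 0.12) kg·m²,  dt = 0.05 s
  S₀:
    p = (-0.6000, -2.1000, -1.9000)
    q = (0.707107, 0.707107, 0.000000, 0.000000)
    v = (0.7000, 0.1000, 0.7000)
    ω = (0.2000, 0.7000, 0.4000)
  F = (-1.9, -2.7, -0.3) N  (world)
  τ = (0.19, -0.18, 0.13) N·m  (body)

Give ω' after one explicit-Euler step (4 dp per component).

ω' = (0.2590, 0.6538, 0.4530)

α = I⁻¹(τ − ω×Iω) = (1.1800, -0.9240, 1.0600)
ω' = ω + α·dt = (0.2590, 0.6538, 0.4530)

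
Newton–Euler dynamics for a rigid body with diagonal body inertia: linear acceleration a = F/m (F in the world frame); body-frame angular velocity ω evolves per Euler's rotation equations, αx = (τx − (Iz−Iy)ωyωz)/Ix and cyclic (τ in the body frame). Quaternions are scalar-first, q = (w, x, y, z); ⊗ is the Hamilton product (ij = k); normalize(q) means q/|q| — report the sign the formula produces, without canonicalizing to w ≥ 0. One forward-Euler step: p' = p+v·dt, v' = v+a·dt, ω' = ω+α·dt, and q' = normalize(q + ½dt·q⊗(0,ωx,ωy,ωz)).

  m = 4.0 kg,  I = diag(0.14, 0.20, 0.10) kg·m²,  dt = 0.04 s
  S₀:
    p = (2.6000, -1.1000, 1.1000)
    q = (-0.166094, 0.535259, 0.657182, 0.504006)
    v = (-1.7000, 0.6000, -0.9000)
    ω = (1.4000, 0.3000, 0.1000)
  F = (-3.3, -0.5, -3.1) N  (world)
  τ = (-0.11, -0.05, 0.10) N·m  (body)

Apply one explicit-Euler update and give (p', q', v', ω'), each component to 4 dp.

p' = (2.5320, -1.0760, 1.0640)
q' = (-0.1860, 0.5287, 0.6690, 0.4883)
v' = (-1.7330, 0.5950, -0.9310)
ω' = (1.3694, 0.2889, 0.1299)

gyro term ω×Iω = (-0.0030, 0.0056, 0.0252)
angular accel α = (-0.7643, -0.2780, 0.7480)
new body rate ω' = (1.3694, 0.2889, 0.1299)
Hamilton product q⊗(0,ω) = (-0.9969178, -0.3180152, 0.6022543, -0.7760865)
q + ½dt·q⊗(0,ω), renormalized = (-0.1860, 0.5287, 0.6690, 0.4883)
linear accel F/m = (-0.8250, -0.1250, -0.7750)
p' = p + v·dt = (2.5320, -1.0760, 1.0640)
new velocity v' = (-1.7330, 0.5950, -0.9310)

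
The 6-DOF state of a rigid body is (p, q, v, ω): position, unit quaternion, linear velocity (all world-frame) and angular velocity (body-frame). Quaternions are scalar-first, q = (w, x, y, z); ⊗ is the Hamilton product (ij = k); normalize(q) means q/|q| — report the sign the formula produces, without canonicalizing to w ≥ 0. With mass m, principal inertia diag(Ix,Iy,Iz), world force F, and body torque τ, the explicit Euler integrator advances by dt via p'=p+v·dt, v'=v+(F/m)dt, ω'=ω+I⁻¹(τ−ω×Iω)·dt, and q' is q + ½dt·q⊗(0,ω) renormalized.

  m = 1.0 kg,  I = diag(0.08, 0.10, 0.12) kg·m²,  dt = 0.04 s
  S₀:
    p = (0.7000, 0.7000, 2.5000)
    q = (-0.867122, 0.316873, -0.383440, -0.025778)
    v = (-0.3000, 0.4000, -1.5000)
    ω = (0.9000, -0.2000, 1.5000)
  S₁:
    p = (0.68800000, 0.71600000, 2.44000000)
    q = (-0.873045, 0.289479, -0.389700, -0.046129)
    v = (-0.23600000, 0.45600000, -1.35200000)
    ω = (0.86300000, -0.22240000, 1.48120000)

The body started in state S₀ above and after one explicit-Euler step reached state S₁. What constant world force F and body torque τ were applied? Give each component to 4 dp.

F = (1.6000, 1.4000, 3.7000)
τ = (-0.0800, -0.1100, -0.0600)

v₁ − v₀ = (0.06400000, 0.05600000, 0.14800000)
applied force F = (1.6000, 1.4000, 3.7000)
Δω = ω₁−ω₀ = (-0.03700000, -0.02240000, -0.01880000)
applied torque τ = (-0.0800, -0.1100, -0.0600)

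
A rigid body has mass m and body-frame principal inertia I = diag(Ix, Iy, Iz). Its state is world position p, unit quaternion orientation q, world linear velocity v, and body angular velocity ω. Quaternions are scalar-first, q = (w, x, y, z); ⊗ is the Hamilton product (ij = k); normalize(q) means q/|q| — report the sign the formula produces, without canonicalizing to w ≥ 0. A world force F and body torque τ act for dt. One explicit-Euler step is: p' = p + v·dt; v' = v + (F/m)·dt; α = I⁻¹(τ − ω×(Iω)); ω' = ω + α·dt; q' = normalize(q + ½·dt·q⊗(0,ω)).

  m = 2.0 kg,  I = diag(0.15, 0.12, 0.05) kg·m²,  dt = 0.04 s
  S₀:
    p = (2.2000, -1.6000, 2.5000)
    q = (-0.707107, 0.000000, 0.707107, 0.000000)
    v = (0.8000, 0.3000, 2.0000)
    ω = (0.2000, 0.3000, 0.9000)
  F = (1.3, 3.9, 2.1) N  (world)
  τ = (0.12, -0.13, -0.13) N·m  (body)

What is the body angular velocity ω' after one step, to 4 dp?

ω' = (0.2370, 0.2507, 0.7974)

ω×(Iω) gyroscopic = (-0.0189, 0.0180, -0.0018)
α = I⁻¹(τ − ω×Iω) = (0.9260, -1.2333, -2.5640)
new body rate ω' = (0.2370, 0.2507, 0.7974)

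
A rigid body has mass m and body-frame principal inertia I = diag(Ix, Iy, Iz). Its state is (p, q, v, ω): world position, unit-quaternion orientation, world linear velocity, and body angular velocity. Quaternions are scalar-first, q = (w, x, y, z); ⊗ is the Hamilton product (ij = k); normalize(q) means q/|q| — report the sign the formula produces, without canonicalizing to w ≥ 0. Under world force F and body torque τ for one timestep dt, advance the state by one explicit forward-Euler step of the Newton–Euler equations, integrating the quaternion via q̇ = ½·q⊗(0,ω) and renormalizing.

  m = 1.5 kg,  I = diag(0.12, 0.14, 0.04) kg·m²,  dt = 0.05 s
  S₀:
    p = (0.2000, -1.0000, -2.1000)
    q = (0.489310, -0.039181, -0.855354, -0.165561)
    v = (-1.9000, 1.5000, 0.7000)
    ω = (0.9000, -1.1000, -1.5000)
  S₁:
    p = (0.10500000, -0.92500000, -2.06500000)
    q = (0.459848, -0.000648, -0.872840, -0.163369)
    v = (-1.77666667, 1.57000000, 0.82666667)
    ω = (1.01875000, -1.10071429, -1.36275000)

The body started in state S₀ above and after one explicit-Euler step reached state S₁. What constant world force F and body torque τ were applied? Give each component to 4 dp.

ω₁ − ω₀ = (0.11875000, -0.00071429, 0.13725000)
τ = I·(Δω/dt) + ω₀×(Iω₀) = (0.1200, -0.1100, 0.0900)
Δv = v₁−v₀ = (0.12333333, 0.07000000, 0.12666667)
F = m·Δv/dt = (3.7000, 2.1000, 3.8000)

F = (3.7000, 2.1000, 3.8000)
τ = (0.1200, -0.1100, 0.0900)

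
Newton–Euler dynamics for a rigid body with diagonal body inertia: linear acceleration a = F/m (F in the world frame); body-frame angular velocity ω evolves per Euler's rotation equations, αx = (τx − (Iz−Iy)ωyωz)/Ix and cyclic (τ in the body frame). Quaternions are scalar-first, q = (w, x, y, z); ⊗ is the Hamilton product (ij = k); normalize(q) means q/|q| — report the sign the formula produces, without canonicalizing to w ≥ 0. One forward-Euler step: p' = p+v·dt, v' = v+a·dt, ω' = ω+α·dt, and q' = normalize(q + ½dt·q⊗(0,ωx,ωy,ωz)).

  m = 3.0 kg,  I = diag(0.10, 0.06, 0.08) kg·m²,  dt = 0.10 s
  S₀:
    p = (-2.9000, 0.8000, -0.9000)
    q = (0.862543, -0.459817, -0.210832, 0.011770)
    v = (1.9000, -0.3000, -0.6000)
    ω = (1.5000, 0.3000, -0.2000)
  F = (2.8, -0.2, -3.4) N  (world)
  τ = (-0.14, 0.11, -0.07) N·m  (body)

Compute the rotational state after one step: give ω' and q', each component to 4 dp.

ω×(Iω) gyroscopic = (-0.0012, -0.0060, -0.0180)
angular accel α = (-1.3880, 1.9333, -0.6500)
ω + α·dt = (1.3612, 0.4933, -0.2650)
Hamilton product q⊗(0,ω) = (0.7553291, 1.3324499, 0.1844545, 0.0057943)
updated quaternion q' = (0.8976, -0.3920, -0.2010, 0.0120)

ω' = (1.3612, 0.4933, -0.2650)
q' = (0.8976, -0.3920, -0.2010, 0.0120)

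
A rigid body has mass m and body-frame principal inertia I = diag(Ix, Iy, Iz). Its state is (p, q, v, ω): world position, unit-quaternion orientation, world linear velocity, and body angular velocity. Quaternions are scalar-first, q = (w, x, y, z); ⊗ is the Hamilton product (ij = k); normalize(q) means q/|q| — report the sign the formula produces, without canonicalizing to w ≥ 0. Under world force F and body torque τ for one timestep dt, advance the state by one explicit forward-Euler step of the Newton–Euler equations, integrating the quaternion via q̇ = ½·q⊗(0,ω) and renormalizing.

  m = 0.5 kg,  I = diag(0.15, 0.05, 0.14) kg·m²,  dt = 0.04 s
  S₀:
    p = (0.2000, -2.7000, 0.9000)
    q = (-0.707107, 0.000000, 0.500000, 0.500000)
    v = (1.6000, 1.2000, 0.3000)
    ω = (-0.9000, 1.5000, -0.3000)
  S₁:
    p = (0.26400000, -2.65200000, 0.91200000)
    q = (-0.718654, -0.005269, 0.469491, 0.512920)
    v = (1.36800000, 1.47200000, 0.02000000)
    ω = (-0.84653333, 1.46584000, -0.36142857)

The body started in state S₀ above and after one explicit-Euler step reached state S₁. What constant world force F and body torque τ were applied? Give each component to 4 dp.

F = (-2.9000, 3.4000, -3.5000)
τ = (0.1600, -0.0400, -0.0800)

rate change Δω = (0.05346667, -0.03416000, -0.06142857)
applied torque τ = (0.1600, -0.0400, -0.0800)
velocity change Δv = (-0.23200000, 0.27200000, -0.28000000)
applied force F = (-2.9000, 3.4000, -3.5000)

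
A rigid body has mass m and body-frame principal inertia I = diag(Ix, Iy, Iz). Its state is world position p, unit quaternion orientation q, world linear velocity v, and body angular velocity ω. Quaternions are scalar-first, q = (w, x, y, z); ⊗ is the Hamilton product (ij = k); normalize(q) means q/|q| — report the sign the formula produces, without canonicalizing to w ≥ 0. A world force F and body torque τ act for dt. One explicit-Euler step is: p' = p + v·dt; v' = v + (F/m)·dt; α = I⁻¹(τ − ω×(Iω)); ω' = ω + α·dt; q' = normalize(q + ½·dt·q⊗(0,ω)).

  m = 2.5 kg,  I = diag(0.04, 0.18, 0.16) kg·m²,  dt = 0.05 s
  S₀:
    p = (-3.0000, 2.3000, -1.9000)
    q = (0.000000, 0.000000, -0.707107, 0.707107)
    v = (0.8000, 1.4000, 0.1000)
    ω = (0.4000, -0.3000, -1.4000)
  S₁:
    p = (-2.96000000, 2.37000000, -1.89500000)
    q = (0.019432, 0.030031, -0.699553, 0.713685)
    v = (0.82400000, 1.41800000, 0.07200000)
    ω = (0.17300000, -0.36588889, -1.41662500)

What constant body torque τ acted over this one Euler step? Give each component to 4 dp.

τ = (-0.1900, -0.1700, -0.0700)

Δω = ω₁−ω₀ = (-0.22700000, -0.06588889, -0.01662500)
gyro term ω₀×Iω₀ = (-0.0084, 0.0672, -0.0168)
τ = I·(Δω/dt) + ω₀×(Iω₀) = (-0.1900, -0.1700, -0.0700)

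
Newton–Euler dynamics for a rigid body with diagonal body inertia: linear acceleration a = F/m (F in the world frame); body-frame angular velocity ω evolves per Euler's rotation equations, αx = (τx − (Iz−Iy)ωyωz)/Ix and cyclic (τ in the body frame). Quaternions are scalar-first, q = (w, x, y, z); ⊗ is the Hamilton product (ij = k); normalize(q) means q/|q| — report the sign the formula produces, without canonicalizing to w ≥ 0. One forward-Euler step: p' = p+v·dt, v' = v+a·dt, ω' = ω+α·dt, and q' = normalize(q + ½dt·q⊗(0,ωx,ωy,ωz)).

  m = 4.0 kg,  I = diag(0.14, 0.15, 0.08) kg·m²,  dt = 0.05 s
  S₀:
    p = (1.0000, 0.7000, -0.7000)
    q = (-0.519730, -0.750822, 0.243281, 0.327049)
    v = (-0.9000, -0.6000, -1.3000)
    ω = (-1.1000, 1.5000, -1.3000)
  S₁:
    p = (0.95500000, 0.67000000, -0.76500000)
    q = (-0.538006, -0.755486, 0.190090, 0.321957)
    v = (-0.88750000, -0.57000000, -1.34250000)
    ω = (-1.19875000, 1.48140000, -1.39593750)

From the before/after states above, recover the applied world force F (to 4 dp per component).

F = (1.0000, 2.4000, -3.4000)

velocity change Δv = (0.01250000, 0.03000000, -0.04250000)
applied force F = (1.0000, 2.4000, -3.4000)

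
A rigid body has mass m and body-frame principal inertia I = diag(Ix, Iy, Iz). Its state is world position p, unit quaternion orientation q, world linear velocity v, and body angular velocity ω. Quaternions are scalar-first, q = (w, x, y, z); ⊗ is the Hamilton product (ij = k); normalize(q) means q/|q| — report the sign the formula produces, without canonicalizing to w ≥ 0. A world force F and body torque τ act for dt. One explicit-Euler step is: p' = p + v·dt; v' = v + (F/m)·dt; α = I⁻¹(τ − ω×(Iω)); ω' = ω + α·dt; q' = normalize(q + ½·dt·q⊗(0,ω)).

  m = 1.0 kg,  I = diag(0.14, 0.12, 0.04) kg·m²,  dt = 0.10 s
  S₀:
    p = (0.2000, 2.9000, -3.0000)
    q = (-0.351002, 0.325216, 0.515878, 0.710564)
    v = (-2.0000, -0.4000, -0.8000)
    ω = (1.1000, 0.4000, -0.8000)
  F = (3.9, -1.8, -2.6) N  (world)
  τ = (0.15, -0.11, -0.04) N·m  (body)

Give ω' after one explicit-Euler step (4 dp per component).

ω' = (1.1889, 0.3817, -0.8780)

precession coupling ω×(Iω) = (0.0256, -0.0880, -0.0088)
(τ − ω×Iω)/I = (0.8886, -0.1833, -0.7800)
ω + α·dt = (1.1889, 0.3817, -0.8780)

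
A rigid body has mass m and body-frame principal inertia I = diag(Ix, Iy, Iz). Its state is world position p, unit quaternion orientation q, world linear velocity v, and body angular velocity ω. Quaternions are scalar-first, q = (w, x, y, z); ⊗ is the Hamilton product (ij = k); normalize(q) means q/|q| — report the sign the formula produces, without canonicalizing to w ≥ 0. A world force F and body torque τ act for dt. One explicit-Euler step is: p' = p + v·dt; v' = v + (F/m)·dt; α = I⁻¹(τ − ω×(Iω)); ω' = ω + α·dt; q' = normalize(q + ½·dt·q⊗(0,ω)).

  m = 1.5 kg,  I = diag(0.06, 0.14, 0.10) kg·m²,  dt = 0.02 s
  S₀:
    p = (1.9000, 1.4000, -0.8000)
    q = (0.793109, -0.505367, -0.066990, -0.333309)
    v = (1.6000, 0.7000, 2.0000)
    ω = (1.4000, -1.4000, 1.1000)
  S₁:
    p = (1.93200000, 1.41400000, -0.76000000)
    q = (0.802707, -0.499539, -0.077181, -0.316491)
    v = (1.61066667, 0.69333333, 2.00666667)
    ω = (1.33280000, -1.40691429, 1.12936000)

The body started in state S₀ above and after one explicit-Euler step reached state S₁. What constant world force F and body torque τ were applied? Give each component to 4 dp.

F = (0.8000, -0.5000, 0.5000)
τ = (-0.1400, -0.1100, -0.0100)

v₁ − v₀ = (0.01066667, -0.00666667, 0.00666667)
F = m·Δv/dt = (0.8000, -0.5000, 0.5000)
Δω = ω₁−ω₀ = (-0.06720000, -0.00691429, 0.02936000)
gyro term ω₀×Iω₀ = (0.0616, -0.0616, -0.1568)
I·α + gyro = (-0.1400, -0.1100, -0.0100)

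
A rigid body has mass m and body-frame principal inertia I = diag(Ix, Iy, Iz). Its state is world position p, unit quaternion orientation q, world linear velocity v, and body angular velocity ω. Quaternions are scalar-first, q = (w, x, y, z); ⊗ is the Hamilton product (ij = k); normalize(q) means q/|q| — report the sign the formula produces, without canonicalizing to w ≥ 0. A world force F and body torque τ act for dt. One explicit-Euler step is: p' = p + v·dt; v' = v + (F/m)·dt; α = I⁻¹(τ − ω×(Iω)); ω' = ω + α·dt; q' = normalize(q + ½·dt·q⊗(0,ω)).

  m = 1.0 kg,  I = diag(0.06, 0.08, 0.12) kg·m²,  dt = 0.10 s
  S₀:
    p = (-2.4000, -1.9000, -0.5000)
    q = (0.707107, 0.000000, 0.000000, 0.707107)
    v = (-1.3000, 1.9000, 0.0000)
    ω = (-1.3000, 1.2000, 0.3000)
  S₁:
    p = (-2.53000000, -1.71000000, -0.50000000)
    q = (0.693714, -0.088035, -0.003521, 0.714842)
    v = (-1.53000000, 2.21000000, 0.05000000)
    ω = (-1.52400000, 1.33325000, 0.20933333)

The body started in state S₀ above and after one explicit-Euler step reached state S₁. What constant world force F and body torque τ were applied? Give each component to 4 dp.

F = (-2.3000, 3.1000, 0.5000)
τ = (-0.1200, 0.1300, -0.1400)

ω₁ − ω₀ = (-0.22400000, 0.13325000, -0.09066667)
ω₀×(Iω₀) = (0.0144, 0.0234, -0.0312)
I·α + gyro = (-0.1200, 0.1300, -0.1400)
v₁ − v₀ = (-0.23000000, 0.31000000, 0.05000000)
applied force F = (-2.3000, 3.1000, 0.5000)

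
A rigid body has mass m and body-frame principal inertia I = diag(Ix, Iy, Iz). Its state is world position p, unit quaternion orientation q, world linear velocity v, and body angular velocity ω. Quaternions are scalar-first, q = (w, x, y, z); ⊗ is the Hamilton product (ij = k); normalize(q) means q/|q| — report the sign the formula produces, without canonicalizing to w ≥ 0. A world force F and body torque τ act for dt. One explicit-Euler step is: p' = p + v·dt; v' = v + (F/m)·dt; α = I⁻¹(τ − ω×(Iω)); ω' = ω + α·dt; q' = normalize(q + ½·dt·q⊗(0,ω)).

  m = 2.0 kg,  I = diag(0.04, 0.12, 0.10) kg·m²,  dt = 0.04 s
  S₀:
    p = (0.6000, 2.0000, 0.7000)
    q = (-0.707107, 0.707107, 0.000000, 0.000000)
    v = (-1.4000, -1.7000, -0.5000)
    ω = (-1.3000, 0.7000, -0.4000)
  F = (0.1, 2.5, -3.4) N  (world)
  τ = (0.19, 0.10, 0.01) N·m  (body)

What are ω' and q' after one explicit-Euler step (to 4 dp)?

ω' = (-1.1156, 0.7437, -0.3669)
q' = (-0.6884, 0.7252, -0.0042, 0.0155)

gyro term ω×Iω = (0.0056, -0.0312, -0.0728)
(τ − ω×Iω)/I = (4.6100, 1.0933, 0.8280)
ω' = ω + α·dt = (-1.1156, 0.7437, -0.3669)
2q̇ = q⊗(0,ω) = (0.9192391, 0.9192391, -0.2121321, 0.7778177)
q' = normalize(q + ½dt·q⊗(0,ω)) = (-0.6884, 0.7252, -0.0042, 0.0155)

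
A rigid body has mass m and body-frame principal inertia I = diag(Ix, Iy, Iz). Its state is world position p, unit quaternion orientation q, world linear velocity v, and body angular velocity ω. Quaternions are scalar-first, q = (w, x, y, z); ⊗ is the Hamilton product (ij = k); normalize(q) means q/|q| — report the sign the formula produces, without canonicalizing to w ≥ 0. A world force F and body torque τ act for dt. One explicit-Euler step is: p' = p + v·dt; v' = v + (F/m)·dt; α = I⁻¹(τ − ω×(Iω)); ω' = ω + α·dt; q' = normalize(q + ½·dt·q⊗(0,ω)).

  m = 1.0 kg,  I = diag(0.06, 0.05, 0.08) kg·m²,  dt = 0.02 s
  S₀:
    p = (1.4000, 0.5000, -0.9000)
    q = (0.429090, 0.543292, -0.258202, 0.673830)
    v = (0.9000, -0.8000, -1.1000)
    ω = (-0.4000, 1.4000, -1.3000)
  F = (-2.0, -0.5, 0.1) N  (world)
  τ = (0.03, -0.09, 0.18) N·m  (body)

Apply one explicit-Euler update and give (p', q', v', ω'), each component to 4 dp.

p' = (1.4180, 0.4840, -0.9220)
q' = (0.4436, 0.5354, -0.2478, 0.6747)
v' = (0.8600, -0.8100, -1.0980)
ω' = (-0.3718, 1.3682, -1.2564)

a = (-2.0000, -0.5000, 0.1000)
p' = p + v·dt = (1.4180, 0.4840, -0.9220)
new velocity v' = (0.8600, -0.8100, -1.0980)
ω×(Iω) gyroscopic = (-0.0546, -0.0104, 0.0056)
angular accel α = (1.4100, -1.5920, 2.1800)
ω + α·dt = (-0.3718, 1.3682, -1.2564)
q⊗(0,ω) = (1.4547786, -0.7793354, 1.0374736, 0.0995110)
updated quaternion q' = (0.4436, 0.5354, -0.2478, 0.6747)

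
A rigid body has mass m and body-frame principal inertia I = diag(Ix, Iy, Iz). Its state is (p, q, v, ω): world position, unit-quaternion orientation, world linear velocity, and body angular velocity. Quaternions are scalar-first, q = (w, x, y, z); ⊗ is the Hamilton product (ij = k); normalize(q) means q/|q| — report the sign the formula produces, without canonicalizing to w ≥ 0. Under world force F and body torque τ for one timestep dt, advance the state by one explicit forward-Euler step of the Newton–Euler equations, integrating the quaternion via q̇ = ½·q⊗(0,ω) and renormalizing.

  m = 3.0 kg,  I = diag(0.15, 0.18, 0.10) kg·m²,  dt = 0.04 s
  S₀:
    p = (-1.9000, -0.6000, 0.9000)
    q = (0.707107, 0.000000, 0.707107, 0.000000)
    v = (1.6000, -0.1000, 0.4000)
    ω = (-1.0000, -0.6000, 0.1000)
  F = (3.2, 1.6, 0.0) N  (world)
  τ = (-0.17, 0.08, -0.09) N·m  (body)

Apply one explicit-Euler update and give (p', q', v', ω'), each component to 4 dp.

p' = (-1.8360, -0.6040, 0.9160)
q' = (0.7154, -0.0127, 0.6984, 0.0156)
v' = (1.6427, -0.0787, 0.4000)
ω' = (-1.0466, -0.5811, 0.0568)

p + v·dt = (-1.8360, -0.6040, 0.9160)
v' = v + a·dt = (1.6427, -0.0787, 0.4000)
α = I⁻¹(τ − ω×Iω) = (-1.1653, 0.4722, -1.0800)
ω' = ω + α·dt = (-1.0466, -0.5811, 0.0568)
q⊗(0,ω) = (0.4242642, -0.6363963, -0.4242642, 0.7778177)
q + ½dt·q⊗(0,ω), renormalized = (0.7154, -0.0127, 0.6984, 0.0156)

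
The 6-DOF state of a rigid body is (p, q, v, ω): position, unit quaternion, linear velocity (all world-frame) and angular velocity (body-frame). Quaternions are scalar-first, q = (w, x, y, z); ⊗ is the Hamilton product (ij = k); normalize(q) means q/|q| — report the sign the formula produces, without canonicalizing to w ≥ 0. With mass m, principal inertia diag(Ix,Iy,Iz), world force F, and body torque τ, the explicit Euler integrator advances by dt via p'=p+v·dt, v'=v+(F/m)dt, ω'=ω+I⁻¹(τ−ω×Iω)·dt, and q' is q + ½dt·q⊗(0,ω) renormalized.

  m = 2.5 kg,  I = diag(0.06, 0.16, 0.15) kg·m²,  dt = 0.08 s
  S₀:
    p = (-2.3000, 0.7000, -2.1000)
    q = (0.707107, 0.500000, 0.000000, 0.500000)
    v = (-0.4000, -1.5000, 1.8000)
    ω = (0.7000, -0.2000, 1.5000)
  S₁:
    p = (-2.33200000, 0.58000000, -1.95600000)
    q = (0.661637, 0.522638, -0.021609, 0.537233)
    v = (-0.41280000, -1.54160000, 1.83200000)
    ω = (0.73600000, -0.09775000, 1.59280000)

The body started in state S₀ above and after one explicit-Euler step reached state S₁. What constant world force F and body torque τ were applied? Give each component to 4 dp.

F = (-0.4000, -1.3000, 1.0000)
τ = (0.0300, 0.1100, 0.1600)

velocity change Δv = (-0.01280000, -0.04160000, 0.03200000)
applied force F = (-0.4000, -1.3000, 1.0000)
Δω = ω₁−ω₀ = (0.03600000, 0.10225000, 0.09280000)
gyro term ω₀×Iω₀ = (0.0030, -0.0945, -0.0140)
τ = I·(Δω/dt) + ω₀×(Iω₀) = (0.0300, 0.1100, 0.1600)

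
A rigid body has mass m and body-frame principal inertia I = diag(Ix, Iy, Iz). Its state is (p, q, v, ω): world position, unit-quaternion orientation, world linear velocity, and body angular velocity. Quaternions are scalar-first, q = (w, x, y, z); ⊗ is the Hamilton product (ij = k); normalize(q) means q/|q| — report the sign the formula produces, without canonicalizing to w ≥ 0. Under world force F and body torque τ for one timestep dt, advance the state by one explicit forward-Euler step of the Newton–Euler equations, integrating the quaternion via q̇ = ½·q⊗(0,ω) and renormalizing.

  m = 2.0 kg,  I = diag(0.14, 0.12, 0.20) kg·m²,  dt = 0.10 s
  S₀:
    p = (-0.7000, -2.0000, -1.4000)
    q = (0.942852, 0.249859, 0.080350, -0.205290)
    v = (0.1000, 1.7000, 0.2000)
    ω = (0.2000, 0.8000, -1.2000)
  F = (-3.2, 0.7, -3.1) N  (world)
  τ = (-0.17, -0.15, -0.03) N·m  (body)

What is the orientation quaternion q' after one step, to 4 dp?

q' = (0.9224, 0.2620, 0.1307, -0.2520)

q⊗(0,ω) = (-0.3605998, 0.2563824, 1.0130544, -0.9476052)
q + ½dt·q⊗(0,ω), renormalized = (0.9224, 0.2620, 0.1307, -0.2520)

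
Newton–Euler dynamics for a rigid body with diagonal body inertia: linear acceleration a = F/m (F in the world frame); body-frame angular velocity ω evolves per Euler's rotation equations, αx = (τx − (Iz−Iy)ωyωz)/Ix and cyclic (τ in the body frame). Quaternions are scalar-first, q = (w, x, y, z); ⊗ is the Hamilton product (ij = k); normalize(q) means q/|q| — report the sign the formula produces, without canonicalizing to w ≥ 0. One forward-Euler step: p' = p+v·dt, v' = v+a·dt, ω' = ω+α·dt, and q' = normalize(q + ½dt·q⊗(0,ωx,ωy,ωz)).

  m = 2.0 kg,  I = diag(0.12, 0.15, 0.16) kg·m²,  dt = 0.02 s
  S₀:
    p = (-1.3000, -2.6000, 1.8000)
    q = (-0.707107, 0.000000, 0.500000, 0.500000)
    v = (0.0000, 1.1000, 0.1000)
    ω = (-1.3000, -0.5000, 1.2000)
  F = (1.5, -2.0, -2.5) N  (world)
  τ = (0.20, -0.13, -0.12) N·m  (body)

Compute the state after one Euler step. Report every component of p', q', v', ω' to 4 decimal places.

p' = (-1.3000, -2.5780, 1.8020)
q' = (-0.7105, 0.0177, 0.4970, 0.4979)
v' = (0.0150, 1.0800, 0.0750)
ω' = (-1.2657, -0.5257, 1.1826)

α = I⁻¹(τ − ω×Iω) = (1.7167, -1.2827, -0.8719)
new body rate ω' = (-1.2657, -0.5257, 1.1826)
2q̇ = q⊗(0,ω) = (-0.3500000, 1.7692391, -0.2964465, -0.1985284)
q + ½dt·q⊗(0,ω), renormalized = (-0.7105, 0.0177, 0.4970, 0.4979)
linear accel F/m = (0.7500, -1.0000, -1.2500)
p + v·dt = (-1.3000, -2.5780, 1.8020)
new velocity v' = (0.0150, 1.0800, 0.0750)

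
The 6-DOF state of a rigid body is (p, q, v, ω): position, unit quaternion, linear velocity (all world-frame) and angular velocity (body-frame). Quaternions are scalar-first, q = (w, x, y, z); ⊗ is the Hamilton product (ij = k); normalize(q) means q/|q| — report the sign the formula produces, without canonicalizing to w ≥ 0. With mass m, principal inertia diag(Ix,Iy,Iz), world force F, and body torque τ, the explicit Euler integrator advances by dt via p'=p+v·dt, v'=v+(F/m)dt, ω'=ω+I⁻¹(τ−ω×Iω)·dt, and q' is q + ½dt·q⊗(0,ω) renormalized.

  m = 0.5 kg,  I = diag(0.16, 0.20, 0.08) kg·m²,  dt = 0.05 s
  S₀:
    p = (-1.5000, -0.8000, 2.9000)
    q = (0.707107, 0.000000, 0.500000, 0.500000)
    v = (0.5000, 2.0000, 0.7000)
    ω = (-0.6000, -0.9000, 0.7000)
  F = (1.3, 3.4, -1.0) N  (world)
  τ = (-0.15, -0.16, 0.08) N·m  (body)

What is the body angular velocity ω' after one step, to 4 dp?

ω' = (-0.6705, -0.9316, 0.7365)

precession coupling ω×(Iω) = (0.0756, -0.0336, 0.0216)
angular accel α = (-1.4100, -0.6320, 0.7300)
ω' = ω + α·dt = (-0.6705, -0.9316, 0.7365)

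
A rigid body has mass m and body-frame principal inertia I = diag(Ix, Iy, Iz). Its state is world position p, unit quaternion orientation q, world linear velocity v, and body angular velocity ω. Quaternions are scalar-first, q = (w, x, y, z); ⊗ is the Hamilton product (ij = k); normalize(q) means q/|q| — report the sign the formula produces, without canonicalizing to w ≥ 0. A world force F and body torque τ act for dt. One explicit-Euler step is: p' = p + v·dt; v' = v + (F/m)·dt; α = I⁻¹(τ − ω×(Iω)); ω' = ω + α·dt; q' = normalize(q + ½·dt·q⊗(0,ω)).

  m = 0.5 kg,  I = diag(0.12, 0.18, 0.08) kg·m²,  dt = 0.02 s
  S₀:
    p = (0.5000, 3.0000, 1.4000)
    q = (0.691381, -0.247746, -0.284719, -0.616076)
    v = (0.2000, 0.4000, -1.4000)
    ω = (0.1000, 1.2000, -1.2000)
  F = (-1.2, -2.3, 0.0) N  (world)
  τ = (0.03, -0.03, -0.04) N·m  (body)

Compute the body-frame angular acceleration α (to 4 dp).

gyro term ω×Iω = (0.1440, -0.0048, 0.0072)
α = I⁻¹(τ − ω×Iω) = (-0.9500, -0.1400, -0.5900)

α = (-0.9500, -0.1400, -0.5900)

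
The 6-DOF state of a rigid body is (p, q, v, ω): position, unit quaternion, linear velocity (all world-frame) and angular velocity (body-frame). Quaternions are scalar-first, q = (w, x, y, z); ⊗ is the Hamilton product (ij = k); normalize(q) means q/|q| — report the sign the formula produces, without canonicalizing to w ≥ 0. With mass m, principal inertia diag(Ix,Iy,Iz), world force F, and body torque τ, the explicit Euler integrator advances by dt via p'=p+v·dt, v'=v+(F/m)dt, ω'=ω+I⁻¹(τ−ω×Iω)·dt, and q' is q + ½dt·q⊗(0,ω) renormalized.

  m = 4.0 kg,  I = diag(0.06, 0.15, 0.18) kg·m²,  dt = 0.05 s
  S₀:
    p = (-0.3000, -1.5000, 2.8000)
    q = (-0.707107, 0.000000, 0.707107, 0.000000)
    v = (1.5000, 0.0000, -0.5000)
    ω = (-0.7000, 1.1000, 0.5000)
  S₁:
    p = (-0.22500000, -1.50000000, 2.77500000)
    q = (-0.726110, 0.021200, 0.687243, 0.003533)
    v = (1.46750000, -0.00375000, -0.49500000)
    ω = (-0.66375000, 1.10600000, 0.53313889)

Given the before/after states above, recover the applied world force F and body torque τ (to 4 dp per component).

Δω = ω₁−ω₀ = (0.03625000, 0.00600000, 0.03313889)
precession coupling = (0.0165, 0.0420, -0.0693)
τ = I·(Δω/dt) + ω₀×(Iω₀) = (0.0600, 0.0600, 0.0500)
Δv = v₁−v₀ = (-0.03250000, -0.00375000, 0.00500000)
applied force F = (-2.6000, -0.3000, 0.4000)

F = (-2.6000, -0.3000, 0.4000)
τ = (0.0600, 0.0600, 0.0500)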